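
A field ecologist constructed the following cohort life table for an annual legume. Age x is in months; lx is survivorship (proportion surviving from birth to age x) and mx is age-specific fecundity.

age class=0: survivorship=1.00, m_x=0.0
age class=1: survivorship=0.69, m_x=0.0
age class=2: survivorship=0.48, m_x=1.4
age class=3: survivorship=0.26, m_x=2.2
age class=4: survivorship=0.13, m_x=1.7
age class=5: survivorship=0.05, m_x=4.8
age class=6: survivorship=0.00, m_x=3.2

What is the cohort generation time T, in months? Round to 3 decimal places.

3.017

lx·mx: 0, 0, 0.672, 0.572, 0.221, 0.24, 0 → R0 = 1.705
x·lx·mx: 0, 0, 1.344, 1.716, 0.884, 1.2, 0 → Σ = 5.144
T = 5.144 / 1.705 = 3.017009… → 3.017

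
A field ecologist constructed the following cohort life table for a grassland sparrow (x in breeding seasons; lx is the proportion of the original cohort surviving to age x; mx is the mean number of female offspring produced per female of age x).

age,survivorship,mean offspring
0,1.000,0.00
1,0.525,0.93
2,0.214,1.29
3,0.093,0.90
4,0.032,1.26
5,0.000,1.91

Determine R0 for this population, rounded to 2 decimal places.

lx·mx by age: 0, 0.48825, 0.27606, 0.0837, 0.04032, 0
R0 = Σ lx·mx = 0.88833 → 0.89

0.89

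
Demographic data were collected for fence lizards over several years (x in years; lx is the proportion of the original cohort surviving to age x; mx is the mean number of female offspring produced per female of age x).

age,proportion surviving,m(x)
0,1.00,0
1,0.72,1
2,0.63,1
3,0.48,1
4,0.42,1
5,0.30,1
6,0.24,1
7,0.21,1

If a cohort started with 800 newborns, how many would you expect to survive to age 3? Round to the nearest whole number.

384

Expected survivors = N0 · l_3 = 800 × 0.48 = 384 → 384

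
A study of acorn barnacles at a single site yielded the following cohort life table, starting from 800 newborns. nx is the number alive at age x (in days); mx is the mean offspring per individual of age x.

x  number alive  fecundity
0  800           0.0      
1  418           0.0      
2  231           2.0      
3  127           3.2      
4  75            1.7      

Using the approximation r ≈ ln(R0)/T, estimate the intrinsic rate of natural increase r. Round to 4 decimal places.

0.0822

lx = nx/n0 = nx/800: 1, 0.5225, 0.28875, 0.15875, 0.09375
R0 = Σ lx·mx = 0 + 0 + 0.5775… + 0.508… + 0.15938… = 1.244875
Σ x·lx·mx = 3.3165; T = 3.3165/1.244875 = 2.66412…
r ≈ ln(R0)/T = ln(1.244875)/2.66412… = 0.082217… → 0.0822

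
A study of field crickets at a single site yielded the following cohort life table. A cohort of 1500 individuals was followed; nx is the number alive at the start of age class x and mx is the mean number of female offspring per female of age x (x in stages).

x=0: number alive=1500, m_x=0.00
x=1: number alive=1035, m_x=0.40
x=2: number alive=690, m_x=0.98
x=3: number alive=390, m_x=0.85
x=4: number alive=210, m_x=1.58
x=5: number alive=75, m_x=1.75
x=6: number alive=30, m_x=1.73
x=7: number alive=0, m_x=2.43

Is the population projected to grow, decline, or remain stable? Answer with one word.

lx = nx/n0 = nx/1500: 1, 0.69, 0.46, 0.26, 0.14, 0.05, 0.02, 0
R0 = Σ lx·mx = 0 + 0.276 + 0.4508 + 0.221 + 0.2212 + 0.0875 + 0.0346 + 0 = 1.2911
R0 > 1, so the population is growing.

growing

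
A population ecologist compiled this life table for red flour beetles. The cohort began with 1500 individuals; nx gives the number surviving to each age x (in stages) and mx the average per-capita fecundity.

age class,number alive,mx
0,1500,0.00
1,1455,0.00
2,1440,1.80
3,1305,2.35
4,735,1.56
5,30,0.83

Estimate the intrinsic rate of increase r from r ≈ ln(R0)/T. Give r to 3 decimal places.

0.542

lx = nx/n0 = nx/1500: 1, 0.97, 0.96, 0.87, 0.49, 0.02
R0 = Σ lx·mx = 0 + 0 + 1.728 + 2.0445 + 0.7644 + 0.0166 = 4.5535
Σ x·lx·mx = 12.7301; T = 12.7301/4.5535 = 2.79567…
r ≈ ln(R0)/T = ln(4.5535)/2.79567… = 0.54223… → 0.542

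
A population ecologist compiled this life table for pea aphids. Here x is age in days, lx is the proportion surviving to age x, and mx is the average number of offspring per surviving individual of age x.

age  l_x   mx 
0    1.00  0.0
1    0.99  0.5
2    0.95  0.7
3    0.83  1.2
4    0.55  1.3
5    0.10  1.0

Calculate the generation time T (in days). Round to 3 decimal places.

2.751

lx·mx: 0, 0.495, 0.665, 0.996, 0.715, 0.1 → R0 = 2.971
x·lx·mx: 0, 0.495, 1.33, 2.988, 2.86, 0.5 → Σ = 8.173
T = 8.173 / 2.971 = 2.750926… → 2.751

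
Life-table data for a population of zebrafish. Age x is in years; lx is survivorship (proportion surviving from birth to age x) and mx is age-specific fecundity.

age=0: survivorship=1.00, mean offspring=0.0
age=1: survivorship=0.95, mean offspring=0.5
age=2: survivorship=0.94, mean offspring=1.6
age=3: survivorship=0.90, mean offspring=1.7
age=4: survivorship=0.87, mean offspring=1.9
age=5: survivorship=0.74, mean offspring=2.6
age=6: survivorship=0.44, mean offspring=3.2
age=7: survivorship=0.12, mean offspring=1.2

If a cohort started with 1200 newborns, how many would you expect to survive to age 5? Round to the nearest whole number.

888

Expected survivors = N0 · l_5 = 1200 × 0.74 = 888 → 888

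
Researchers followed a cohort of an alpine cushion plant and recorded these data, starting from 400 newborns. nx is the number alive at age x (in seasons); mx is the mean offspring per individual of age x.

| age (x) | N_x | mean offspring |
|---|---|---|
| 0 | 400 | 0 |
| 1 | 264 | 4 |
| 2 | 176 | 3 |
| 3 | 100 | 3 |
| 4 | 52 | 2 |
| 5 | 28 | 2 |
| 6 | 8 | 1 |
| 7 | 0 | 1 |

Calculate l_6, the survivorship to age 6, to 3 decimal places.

0.020

l_6 = n_6/n_0 = 8/400 = 0.02 → 0.020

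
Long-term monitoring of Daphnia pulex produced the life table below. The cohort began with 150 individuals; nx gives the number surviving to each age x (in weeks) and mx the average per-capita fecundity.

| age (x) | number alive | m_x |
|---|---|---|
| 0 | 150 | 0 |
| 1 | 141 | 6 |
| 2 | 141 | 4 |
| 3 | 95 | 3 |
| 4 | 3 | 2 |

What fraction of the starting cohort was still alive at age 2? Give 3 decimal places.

l_2 = n_2/n_0 = 141/150 = 0.94 → 0.940

0.940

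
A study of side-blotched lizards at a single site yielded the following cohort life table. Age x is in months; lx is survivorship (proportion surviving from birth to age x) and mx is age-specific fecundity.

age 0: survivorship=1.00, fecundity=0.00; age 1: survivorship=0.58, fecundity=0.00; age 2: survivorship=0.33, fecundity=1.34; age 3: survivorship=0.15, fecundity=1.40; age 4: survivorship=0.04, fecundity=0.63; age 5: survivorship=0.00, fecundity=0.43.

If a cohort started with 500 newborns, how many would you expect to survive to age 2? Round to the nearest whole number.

Expected survivors = N0 · l_2 = 500 × 0.33 = 165 → 165

165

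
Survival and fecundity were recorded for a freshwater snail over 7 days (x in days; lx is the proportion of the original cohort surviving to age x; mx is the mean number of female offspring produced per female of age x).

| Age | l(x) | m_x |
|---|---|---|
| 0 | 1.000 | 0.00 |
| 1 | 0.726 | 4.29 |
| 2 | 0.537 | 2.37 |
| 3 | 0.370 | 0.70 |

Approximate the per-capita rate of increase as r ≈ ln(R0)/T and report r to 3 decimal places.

R0 = Σ lx·mx = 0 + 3.11454 + 1.27269 + 0.259 = 4.64623
Σ x·lx·mx = 6.43692; T = 6.43692/4.64623 = 1.38541…
r ≈ ln(R0)/T = ln(4.64623)/1.38541… = 1.10874… → 1.109

1.109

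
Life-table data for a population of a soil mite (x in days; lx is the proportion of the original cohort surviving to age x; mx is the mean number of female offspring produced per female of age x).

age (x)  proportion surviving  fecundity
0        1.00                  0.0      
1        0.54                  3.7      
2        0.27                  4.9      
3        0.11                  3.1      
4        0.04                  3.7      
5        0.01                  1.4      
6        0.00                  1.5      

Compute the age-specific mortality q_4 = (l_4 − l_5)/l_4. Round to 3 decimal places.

q_4 = (l_4 − l_5) / l_4 = (0.04 − 0.01) / 0.04
     = 0.03 / 0.04 = 0.75 → 0.750

0.750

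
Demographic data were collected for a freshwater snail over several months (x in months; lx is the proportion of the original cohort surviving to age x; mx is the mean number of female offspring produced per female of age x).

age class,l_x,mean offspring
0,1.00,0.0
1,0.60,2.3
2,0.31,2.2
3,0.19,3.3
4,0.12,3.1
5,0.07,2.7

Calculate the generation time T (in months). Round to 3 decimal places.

2.172

lx·mx: 0, 1.38, 0.682, 0.627, 0.372, 0.189 → R0 = 3.25
x·lx·mx: 0, 1.38, 1.364, 1.881, 1.488, 0.945 → Σ = 7.058
T = 7.058 / 3.25 = 2.171692… → 2.172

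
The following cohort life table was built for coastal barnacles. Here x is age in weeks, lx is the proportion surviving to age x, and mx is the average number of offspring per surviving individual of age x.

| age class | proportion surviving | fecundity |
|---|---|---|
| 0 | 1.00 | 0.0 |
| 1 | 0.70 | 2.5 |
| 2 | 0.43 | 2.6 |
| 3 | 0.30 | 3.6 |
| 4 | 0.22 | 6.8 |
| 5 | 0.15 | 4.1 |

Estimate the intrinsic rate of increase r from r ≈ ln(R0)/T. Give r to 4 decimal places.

0.6703

R0 = Σ lx·mx = 0 + 1.75 + 1.118 + 1.08 + 1.496 + 0.615 = 6.059
Σ x·lx·mx = 16.285; T = 16.285/6.059 = 2.68774…
r ≈ ln(R0)/T = ln(6.059)/2.68774… = 0.670283… → 0.6703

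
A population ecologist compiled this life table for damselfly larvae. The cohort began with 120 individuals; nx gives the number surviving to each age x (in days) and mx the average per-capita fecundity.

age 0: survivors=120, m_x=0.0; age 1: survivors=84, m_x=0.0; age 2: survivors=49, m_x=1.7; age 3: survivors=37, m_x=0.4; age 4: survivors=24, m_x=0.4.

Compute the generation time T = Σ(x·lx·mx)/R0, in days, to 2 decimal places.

lx = nx/n0 = nx/120: 1, 0.7, 0.40833…, 0.30833…, 0.2
lx·mx: 0, 0, 0.694167…, 0.123333…, 0.08 → R0 = 0.8975…
x·lx·mx: 0, 0, 1.388333…, 0.37…, 0.32 → Σ = 2.078333…
T = 2.078333… / 0.8975… = 2.315692… → 2.32

2.32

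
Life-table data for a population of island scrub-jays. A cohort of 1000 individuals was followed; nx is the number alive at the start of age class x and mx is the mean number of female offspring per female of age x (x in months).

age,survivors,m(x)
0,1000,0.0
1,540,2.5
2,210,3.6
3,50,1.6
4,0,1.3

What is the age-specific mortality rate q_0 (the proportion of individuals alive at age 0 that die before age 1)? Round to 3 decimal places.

lx = nx/n0 = nx/1000: 1, 0.54, 0.21, 0.05, 0
q_0 = (l_0 − l_1) / l_0 = (1 − 0.54) / 1
     = 0.46 / 1 = 0.46 → 0.460

0.460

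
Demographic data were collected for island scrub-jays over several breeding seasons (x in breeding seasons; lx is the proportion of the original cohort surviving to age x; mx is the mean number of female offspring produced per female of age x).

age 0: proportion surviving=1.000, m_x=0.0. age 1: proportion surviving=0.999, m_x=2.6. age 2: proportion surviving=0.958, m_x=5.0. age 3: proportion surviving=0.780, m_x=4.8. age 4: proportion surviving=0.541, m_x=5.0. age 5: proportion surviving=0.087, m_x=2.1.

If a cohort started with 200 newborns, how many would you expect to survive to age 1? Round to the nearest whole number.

Expected survivors = N0 · l_1 = 200 × 0.999 = 199.8 → 200

200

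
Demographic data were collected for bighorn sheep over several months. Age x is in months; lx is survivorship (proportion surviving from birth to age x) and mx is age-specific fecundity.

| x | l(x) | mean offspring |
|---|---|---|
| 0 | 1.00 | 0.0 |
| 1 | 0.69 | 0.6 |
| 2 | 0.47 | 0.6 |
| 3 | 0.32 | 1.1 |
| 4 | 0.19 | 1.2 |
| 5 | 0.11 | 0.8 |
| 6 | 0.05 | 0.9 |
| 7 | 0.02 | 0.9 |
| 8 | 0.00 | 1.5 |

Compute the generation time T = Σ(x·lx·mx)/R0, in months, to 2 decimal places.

2.65

lx·mx: 0, 0.414, 0.282, 0.352, 0.228, 0.088, 0.045, 0.018, 0 → R0 = 1.427
x·lx·mx: 0, 0.414, 0.564, 1.056, 0.912, 0.44, 0.27, 0.126, 0 → Σ = 3.782
T = 3.782 / 1.427 = 2.650315… → 2.65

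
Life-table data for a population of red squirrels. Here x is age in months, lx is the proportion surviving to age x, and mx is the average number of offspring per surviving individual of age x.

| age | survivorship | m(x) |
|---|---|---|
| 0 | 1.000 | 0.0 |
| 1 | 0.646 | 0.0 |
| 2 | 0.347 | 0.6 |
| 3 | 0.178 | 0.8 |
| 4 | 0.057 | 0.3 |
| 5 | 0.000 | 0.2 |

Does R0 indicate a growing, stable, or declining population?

declining

R0 = Σ lx·mx = 0 + 0 + 0.2082 + 0.1424 + 0.0171 + 0 = 0.3677
R0 < 1, so the population is declining.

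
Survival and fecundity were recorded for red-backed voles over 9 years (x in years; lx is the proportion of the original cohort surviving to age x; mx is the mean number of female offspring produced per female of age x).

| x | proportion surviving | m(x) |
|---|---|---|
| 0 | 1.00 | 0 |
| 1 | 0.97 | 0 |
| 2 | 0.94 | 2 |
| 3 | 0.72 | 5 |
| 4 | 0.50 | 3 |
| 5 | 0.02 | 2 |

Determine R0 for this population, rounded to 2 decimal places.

7.02

lx·mx by age: 0, 0, 1.88, 3.6, 1.5, 0.04
R0 = Σ lx·mx = 7.02 → 7.02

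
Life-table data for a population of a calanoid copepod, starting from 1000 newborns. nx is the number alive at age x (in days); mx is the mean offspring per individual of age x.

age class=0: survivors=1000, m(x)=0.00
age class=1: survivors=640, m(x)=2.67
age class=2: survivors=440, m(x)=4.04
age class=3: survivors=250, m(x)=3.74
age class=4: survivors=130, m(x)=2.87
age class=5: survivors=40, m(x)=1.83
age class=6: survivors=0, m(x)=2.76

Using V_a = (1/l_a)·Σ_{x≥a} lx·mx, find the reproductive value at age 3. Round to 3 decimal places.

lx = nx/n0 = nx/1000: 1, 0.64, 0.44, 0.25, 0.13, 0.04, 0
lx·mx for x ≥ 3: 0.935, 0.3731, 0.0732, 0 → sum = 1.3813
V_3 = 1.3813 / l_3 = 1.3813 / 0.25 = 5.5252 → 5.525

5.525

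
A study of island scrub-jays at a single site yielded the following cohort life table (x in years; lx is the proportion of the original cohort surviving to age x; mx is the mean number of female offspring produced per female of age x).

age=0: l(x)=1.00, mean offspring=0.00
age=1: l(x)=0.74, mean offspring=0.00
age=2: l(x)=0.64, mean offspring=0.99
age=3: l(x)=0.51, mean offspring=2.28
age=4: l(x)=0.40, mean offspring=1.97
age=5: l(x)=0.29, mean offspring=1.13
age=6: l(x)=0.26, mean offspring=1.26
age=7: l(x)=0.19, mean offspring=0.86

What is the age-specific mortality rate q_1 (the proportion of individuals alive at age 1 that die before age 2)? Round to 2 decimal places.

0.14

q_1 = (l_1 − l_2) / l_1 = (0.74 − 0.64) / 0.74
     = 0.1 / 0.74 = 0.135135… → 0.14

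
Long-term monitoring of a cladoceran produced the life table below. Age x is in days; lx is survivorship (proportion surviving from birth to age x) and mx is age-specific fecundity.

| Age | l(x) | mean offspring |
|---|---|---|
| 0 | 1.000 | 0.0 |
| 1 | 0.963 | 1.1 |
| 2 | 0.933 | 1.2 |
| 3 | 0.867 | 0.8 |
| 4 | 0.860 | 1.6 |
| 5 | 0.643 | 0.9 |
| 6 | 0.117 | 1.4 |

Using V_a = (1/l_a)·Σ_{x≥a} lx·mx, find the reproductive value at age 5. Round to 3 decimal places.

lx·mx for x ≥ 5: 0.5787, 0.1638 → sum = 0.7425
V_5 = 0.7425 / l_5 = 0.7425 / 0.643 = 1.154743… → 1.155

1.155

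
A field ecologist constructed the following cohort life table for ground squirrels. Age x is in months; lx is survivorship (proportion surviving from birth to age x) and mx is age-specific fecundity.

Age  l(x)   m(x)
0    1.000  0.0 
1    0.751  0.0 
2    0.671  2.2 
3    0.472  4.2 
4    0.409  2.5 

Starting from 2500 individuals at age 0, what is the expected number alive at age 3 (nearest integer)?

Expected survivors = N0 · l_3 = 2500 × 0.472 = 1180 → 1180

1180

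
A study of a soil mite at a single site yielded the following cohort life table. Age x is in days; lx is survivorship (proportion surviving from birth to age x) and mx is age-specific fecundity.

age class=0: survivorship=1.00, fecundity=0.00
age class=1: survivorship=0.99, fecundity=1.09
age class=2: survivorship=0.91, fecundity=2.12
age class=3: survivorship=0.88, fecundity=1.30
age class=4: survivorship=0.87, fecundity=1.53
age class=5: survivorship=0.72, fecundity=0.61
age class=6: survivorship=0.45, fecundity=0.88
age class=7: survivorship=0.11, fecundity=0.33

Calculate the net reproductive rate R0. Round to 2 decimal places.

6.35

lx·mx by age: 0, 1.0791, 1.9292, 1.144, 1.3311, 0.4392, 0.396, 0.0363
R0 = Σ lx·mx = 6.3549 → 6.35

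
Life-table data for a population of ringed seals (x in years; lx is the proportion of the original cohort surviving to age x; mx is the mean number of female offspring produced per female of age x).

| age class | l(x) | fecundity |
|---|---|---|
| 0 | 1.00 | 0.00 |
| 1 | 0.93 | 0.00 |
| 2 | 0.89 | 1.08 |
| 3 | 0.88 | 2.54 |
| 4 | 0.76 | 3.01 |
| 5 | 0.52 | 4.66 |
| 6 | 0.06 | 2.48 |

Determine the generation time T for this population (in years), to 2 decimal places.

3.82

lx·mx: 0, 0, 0.9612, 2.2352, 2.2876, 2.4232, 0.1488 → R0 = 8.056
x·lx·mx: 0, 0, 1.9224, 6.7056, 9.1504, 12.116, 0.8928 → Σ = 30.7872
T = 30.7872 / 8.056 = 3.821648… → 3.82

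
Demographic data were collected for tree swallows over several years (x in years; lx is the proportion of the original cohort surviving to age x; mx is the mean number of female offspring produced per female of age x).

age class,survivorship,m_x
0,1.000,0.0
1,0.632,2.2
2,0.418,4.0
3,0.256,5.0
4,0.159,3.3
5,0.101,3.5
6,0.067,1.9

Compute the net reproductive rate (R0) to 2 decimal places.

lx·mx by age: 0, 1.3904, 1.672, 1.28, 0.5247, 0.3535, 0.1273
R0 = Σ lx·mx = 5.3479 → 5.35

5.35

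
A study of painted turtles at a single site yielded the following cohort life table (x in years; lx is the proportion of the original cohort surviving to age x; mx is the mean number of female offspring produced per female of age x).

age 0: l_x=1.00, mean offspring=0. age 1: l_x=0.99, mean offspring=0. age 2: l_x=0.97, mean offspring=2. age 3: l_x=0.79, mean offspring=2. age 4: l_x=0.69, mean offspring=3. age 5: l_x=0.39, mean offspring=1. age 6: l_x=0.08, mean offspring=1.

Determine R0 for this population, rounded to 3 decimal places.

6.060

lx·mx by age: 0, 0, 1.94, 1.58, 2.07, 0.39, 0.08
R0 = Σ lx·mx = 6.06 → 6.060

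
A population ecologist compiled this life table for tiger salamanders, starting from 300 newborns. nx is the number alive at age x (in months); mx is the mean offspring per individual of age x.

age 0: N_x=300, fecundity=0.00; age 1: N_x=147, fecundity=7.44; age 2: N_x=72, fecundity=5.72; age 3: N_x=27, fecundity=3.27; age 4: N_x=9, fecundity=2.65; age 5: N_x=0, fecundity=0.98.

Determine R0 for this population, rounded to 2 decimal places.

lx = nx/n0 = nx/300: 1, 0.49, 0.24, 0.09, 0.03, 0
lx·mx by age: 0, 3.6456, 1.3728, 0.2943, 0.0795, 0
R0 = Σ lx·mx = 5.3922 → 5.39

5.39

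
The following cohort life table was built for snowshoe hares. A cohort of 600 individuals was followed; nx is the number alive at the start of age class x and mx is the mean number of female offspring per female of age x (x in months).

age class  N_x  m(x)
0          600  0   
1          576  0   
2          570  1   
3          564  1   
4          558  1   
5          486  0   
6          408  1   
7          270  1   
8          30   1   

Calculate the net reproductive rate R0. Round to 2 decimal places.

4.00

lx = nx/n0 = nx/600: 1, 0.96, 0.95, 0.94, 0.93, 0.81, 0.68, 0.45, 0.05
lx·mx by age: 0, 0, 0.95, 0.94, 0.93, 0, 0.68, 0.45, 0.05
R0 = Σ lx·mx = 4 → 4.00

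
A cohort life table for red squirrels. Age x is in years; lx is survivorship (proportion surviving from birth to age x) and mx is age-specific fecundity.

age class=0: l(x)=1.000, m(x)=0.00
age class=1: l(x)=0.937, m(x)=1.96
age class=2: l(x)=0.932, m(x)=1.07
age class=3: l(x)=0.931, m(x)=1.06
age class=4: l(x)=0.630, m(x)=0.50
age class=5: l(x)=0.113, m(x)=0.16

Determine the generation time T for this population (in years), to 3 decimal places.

1.960

lx·mx: 0, 1.83652, 0.99724, 0.98686, 0.315, 0.01808 → R0 = 4.1537
x·lx·mx: 0, 1.83652, 1.99448, 2.96058, 1.26, 0.0904 → Σ = 8.14198
T = 8.14198 / 4.1537 = 1.960175… → 1.960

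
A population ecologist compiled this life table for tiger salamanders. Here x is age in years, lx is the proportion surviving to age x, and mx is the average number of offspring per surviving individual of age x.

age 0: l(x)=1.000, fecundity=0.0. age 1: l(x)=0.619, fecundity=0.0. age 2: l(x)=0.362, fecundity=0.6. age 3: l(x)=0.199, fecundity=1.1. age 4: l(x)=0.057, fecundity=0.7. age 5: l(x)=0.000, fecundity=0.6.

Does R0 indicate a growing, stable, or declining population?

R0 = Σ lx·mx = 0 + 0 + 0.2172 + 0.2189 + 0.0399 + 0 = 0.476
R0 < 1, so the population is declining.

declining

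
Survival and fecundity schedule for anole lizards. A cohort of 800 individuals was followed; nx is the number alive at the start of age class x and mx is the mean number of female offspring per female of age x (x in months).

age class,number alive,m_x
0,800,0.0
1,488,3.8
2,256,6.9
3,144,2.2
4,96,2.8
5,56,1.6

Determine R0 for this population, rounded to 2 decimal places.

lx = nx/n0 = nx/800: 1, 0.61, 0.32, 0.18, 0.12, 0.07
lx·mx by age: 0, 2.318, 2.208, 0.396, 0.336, 0.112
R0 = Σ lx·mx = 5.37 → 5.37

5.37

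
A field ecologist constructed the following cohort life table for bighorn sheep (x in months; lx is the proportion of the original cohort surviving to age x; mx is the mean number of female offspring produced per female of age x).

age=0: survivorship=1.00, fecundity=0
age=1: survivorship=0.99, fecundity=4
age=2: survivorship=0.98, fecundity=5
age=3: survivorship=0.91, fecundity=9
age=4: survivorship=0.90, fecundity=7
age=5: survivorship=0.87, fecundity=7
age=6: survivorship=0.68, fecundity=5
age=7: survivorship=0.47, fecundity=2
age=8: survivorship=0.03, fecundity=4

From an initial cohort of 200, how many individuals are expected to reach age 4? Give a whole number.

Expected survivors = N0 · l_4 = 200 × 0.90 = 180 → 180

180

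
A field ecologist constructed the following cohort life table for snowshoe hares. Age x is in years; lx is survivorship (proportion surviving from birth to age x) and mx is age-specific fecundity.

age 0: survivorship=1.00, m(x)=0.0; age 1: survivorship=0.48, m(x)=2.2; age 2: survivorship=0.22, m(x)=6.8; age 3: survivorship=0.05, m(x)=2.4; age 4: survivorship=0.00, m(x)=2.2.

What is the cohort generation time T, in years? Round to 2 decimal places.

lx·mx: 0, 1.056, 1.496, 0.12, 0 → R0 = 2.672
x·lx·mx: 0, 1.056, 2.992, 0.36, 0 → Σ = 4.408
T = 4.408 / 2.672 = 1.649701… → 1.65

1.65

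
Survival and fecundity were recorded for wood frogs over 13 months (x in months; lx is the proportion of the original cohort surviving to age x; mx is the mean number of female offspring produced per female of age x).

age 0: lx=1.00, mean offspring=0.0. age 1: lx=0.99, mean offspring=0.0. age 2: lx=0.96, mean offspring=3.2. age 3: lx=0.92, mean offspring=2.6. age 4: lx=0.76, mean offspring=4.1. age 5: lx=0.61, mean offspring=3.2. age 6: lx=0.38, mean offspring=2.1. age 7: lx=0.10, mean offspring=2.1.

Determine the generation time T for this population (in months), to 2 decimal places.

lx·mx: 0, 0, 3.072, 2.392, 3.116, 1.952, 0.798, 0.21 → R0 = 11.54
x·lx·mx: 0, 0, 6.144, 7.176, 12.464, 9.76, 4.788, 1.47 → Σ = 41.802
T = 41.802 / 11.54 = 3.622357… → 3.62

3.62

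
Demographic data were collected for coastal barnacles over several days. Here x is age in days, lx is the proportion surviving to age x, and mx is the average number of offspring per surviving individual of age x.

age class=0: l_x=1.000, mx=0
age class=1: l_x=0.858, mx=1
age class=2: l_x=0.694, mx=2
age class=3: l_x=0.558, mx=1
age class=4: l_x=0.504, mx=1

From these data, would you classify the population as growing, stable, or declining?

R0 = Σ lx·mx = 0 + 0.858 + 1.388 + 0.558 + 0.504 = 3.308
R0 > 1, so the population is growing.

growing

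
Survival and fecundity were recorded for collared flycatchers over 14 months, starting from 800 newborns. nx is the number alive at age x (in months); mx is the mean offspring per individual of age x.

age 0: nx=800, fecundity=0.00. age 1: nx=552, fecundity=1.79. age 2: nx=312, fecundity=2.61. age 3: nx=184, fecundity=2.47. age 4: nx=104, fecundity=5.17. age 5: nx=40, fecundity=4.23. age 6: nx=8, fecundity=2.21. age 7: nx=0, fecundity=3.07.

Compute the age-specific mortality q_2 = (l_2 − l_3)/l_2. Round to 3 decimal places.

0.410

lx = nx/n0 = nx/800: 1, 0.69, 0.39, 0.23, 0.13, 0.05, 0.01, 0
q_2 = (l_2 − l_3) / l_2 = (0.39 − 0.23) / 0.39
     = 0.16 / 0.39 = 0.410256… → 0.410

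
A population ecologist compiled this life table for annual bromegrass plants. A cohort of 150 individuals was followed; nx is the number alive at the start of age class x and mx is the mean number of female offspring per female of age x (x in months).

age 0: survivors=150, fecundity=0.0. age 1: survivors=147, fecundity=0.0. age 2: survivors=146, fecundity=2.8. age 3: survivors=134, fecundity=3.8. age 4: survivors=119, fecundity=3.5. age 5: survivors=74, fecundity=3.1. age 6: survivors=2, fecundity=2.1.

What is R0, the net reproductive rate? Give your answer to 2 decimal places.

10.45

lx = nx/n0 = nx/150: 1, 0.98, 0.97333…, 0.89333…, 0.79333…, 0.49333…, 0.01333…
lx·mx by age: 0, 0, 2.725333…, 3.394667…, 2.776667…, 1.529333…, 0.028…
R0 = Σ lx·mx = 10.454… → 10.45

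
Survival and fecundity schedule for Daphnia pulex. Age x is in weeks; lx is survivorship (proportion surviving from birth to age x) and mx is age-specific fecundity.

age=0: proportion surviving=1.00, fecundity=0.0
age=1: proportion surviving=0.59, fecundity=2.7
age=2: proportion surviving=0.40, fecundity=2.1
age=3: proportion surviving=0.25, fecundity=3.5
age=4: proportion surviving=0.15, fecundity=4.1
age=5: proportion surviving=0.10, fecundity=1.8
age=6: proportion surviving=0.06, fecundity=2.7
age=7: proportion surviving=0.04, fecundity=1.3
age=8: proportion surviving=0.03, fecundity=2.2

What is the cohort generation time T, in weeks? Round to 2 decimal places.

lx·mx: 0, 1.593, 0.84, 0.875, 0.615, 0.18, 0.162, 0.052, 0.066 → R0 = 4.383
x·lx·mx: 0, 1.593, 1.68, 2.625, 2.46, 0.9, 0.972, 0.364, 0.528 → Σ = 11.122
T = 11.122 / 4.383 = 2.537531… → 2.54

2.54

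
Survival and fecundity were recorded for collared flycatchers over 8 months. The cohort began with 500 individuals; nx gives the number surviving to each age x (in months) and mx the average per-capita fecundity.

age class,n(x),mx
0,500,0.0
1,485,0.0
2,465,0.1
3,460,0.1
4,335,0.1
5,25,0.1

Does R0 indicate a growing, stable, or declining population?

lx = nx/n0 = nx/500: 1, 0.97, 0.93, 0.92, 0.67, 0.05
R0 = Σ lx·mx = 0 + 0 + 0.093 + 0.092 + 0.067 + 0.005 = 0.257
R0 < 1, so the population is declining.

declining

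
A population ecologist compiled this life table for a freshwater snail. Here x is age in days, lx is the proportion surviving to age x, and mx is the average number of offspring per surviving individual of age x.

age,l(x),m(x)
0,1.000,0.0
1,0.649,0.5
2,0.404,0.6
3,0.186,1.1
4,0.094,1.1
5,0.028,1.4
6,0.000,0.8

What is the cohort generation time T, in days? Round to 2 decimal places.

lx·mx: 0, 0.3245, 0.2424, 0.2046, 0.1034, 0.0392, 0 → R0 = 0.9141
x·lx·mx: 0, 0.3245, 0.4848, 0.6138, 0.4136, 0.196, 0 → Σ = 2.0327
T = 2.0327 / 0.9141 = 2.223717… → 2.22

2.22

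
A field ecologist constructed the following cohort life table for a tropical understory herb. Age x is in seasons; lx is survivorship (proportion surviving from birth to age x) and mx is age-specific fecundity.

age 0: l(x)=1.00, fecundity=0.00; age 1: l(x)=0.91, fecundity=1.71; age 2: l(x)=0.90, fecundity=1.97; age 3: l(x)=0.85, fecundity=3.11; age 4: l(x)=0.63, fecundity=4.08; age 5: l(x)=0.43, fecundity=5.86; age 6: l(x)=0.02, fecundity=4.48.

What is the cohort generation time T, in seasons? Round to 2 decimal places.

lx·mx: 0, 1.5561, 1.773, 2.6435, 2.5704, 2.5198, 0.0896 → R0 = 11.1524
x·lx·mx: 0, 1.5561, 3.546, 7.9305, 10.2816, 12.599, 0.5376 → Σ = 36.4508
T = 36.4508 / 11.1524 = 3.268427… → 3.27

3.27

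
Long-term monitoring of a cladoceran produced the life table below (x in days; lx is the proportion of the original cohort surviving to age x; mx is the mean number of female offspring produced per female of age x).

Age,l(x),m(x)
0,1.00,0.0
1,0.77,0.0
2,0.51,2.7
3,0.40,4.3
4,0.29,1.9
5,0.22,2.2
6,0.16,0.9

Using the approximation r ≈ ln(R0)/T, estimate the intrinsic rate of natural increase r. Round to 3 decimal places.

R0 = Σ lx·mx = 0 + 0 + 1.377 + 1.72 + 0.551 + 0.484 + 0.144 = 4.276
Σ x·lx·mx = 13.402; T = 13.402/4.276 = 3.13424…
r ≈ ln(R0)/T = ln(4.276)/3.13424… = 0.4636… → 0.464

0.464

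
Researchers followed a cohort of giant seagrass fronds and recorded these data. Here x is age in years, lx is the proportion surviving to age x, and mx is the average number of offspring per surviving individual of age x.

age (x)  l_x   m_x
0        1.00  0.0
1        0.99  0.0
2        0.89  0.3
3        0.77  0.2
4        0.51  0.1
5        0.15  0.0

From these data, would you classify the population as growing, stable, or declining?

declining

R0 = Σ lx·mx = 0 + 0 + 0.267 + 0.154 + 0.051 + 0 = 0.472
R0 < 1, so the population is declining.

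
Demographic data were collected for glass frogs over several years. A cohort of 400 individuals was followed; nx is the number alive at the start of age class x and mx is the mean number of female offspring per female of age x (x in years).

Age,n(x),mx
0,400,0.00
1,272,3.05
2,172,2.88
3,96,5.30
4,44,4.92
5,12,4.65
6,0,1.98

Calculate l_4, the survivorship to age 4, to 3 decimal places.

l_4 = n_4/n_0 = 44/400 = 0.11 → 0.110

0.110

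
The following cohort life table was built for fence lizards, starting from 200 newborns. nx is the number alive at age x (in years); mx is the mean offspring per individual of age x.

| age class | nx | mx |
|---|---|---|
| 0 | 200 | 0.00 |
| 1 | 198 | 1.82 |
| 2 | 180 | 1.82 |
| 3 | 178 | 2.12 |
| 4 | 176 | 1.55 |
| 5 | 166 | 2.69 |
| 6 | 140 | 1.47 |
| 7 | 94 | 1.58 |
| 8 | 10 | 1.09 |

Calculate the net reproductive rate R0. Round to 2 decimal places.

10.75

lx = nx/n0 = nx/200: 1, 0.99, 0.9, 0.89, 0.88, 0.83, 0.7, 0.47, 0.05
lx·mx by age: 0, 1.8018, 1.638, 1.8868, 1.364, 2.2327, 1.029, 0.7426, 0.0545
R0 = Σ lx·mx = 10.7494 → 10.75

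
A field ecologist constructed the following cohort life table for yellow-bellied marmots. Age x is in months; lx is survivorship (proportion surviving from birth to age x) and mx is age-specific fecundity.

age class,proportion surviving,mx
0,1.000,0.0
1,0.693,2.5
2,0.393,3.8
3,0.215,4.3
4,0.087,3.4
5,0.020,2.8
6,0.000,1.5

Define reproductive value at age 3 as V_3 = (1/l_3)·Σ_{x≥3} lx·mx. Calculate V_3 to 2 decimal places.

5.94

lx·mx for x ≥ 3: 0.9245, 0.2958, 0.056, 0 → sum = 1.2763
V_3 = 1.2763 / l_3 = 1.2763 / 0.215 = 5.936279… → 5.94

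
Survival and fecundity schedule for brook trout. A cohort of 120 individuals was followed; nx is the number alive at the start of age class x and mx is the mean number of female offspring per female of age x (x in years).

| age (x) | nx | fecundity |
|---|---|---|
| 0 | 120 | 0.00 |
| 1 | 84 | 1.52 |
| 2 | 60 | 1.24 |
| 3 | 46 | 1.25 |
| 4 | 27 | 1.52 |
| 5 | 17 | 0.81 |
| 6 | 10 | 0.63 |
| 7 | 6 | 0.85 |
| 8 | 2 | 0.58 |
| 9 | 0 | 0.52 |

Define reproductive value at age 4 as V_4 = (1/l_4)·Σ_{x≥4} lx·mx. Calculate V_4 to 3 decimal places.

lx = nx/n0 = nx/120: 1, 0.7, 0.5, 0.38333…, 0.225, 0.14167…, 0.08333…, 0.05, 0.01667…, 0
lx·mx for x ≥ 4: 0.342, 0.11475…, 0.0525…, 0.0425, 0.009667…, 0 → sum = 0.561417…
V_4 = 0.561417… / l_4 = 0.561417… / 0.225 = 2.495185… → 2.495

2.495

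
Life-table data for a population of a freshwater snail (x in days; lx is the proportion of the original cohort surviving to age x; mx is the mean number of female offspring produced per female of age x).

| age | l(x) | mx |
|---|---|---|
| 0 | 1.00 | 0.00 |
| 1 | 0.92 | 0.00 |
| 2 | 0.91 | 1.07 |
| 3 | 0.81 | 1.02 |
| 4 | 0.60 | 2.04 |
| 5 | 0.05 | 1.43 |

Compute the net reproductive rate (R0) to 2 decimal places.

3.10

lx·mx by age: 0, 0, 0.9737, 0.8262, 1.224, 0.0715
R0 = Σ lx·mx = 3.0954 → 3.10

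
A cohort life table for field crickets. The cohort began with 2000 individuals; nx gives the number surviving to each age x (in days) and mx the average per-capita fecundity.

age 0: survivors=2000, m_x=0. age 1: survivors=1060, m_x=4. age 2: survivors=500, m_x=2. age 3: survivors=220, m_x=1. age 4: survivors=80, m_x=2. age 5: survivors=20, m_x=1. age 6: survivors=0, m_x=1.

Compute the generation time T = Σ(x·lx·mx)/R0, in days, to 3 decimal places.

lx = nx/n0 = nx/2000: 1, 0.53, 0.25, 0.11, 0.04, 0.01, 0
lx·mx: 0, 2.12, 0.5, 0.11, 0.08, 0.01, 0 → R0 = 2.82
x·lx·mx: 0, 2.12, 1, 0.33, 0.32, 0.05, 0 → Σ = 3.82
T = 3.82 / 2.82 = 1.35461… → 1.355

1.355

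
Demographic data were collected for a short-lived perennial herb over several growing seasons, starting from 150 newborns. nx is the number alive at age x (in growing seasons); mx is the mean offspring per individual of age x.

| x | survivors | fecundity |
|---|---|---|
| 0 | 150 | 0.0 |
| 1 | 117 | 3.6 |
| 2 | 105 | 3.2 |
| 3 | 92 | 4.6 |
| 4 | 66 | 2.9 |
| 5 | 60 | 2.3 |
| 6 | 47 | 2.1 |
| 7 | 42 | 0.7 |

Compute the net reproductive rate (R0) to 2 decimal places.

lx = nx/n0 = nx/150: 1, 0.78, 0.7, 0.61333…, 0.44, 0.4, 0.31333…, 0.28
lx·mx by age: 0, 2.808, 2.24, 2.821333…, 1.276, 0.92, 0.658…, 0.196
R0 = Σ lx·mx = 10.919333… → 10.92

10.92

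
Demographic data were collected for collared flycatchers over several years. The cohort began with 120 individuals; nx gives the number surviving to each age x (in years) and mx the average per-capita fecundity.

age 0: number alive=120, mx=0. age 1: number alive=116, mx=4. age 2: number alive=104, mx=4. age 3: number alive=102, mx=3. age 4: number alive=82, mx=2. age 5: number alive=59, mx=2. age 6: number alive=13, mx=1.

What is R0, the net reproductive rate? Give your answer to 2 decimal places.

lx = nx/n0 = nx/120: 1, 0.96667…, 0.86667…, 0.85, 0.68333…, 0.49167…, 0.10833…
lx·mx by age: 0, 3.866667…, 3.466667…, 2.55, 1.366667…, 0.983333…, 0.108333…
R0 = Σ lx·mx = 12.341667… → 12.34

12.34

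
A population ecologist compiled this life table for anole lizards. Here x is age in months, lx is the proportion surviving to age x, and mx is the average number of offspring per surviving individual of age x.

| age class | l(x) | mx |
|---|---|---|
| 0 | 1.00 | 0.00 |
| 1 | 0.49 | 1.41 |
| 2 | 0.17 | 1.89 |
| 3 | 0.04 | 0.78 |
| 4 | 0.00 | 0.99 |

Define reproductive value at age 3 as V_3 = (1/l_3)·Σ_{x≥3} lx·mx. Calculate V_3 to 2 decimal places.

lx·mx for x ≥ 3: 0.0312, 0 → sum = 0.0312
V_3 = 0.0312 / l_3 = 0.0312 / 0.04 = 0.78 → 0.78

0.78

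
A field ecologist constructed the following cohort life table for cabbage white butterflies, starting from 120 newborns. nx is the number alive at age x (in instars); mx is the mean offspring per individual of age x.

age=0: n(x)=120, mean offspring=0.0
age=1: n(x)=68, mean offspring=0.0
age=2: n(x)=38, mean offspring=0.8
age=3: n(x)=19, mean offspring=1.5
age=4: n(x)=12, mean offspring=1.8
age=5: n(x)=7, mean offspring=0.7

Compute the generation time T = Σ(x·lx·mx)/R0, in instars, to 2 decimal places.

3.01

lx = nx/n0 = nx/120: 1, 0.56667…, 0.31667…, 0.15833…, 0.1, 0.05833…
lx·mx: 0, 0, 0.253333…, 0.2375…, 0.18, 0.040833… → R0 = 0.711667…
x·lx·mx: 0, 0, 0.506667…, 0.7125…, 0.72, 0.204167… → Σ = 2.143333…
T = 2.143333… / 0.711667… = 3.01171… → 3.01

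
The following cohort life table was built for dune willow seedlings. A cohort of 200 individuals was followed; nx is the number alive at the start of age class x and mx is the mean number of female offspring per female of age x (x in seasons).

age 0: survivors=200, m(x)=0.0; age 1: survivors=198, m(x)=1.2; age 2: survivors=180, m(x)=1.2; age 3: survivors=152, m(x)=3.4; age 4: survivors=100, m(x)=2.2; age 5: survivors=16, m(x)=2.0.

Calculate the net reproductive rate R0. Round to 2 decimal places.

6.11

lx = nx/n0 = nx/200: 1, 0.99, 0.9, 0.76, 0.5, 0.08
lx·mx by age: 0, 1.188, 1.08, 2.584, 1.1, 0.16
R0 = Σ lx·mx = 6.112 → 6.11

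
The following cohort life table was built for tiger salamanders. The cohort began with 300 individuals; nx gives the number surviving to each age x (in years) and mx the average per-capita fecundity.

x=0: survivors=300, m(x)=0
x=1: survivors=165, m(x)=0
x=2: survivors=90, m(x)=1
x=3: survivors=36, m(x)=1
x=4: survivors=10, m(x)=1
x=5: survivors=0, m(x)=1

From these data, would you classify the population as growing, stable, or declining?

lx = nx/n0 = nx/300: 1, 0.55, 0.3, 0.12, 0.03333…, 0
R0 = Σ lx·mx = 0 + 0 + 0.3 + 0.12 + 0.033333… + 0 = 0.453333…
R0 < 1, so the population is declining.

declining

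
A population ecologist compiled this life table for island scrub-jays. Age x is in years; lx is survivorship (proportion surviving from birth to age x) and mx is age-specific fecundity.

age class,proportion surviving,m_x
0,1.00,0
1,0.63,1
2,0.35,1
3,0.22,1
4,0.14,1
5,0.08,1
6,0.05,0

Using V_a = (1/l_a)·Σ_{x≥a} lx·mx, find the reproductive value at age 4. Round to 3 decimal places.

1.571

lx·mx for x ≥ 4: 0.14, 0.08, 0 → sum = 0.22
V_4 = 0.22 / l_4 = 0.22 / 0.14 = 1.571429… → 1.571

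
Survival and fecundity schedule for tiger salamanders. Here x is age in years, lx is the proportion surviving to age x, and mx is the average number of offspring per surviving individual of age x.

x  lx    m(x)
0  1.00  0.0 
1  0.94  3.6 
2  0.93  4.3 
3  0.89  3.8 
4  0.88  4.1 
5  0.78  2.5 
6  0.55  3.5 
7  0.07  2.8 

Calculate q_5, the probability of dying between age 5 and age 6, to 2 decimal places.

q_5 = (l_5 − l_6) / l_5 = (0.78 − 0.55) / 0.78
     = 0.23 / 0.78 = 0.294872… → 0.29

0.29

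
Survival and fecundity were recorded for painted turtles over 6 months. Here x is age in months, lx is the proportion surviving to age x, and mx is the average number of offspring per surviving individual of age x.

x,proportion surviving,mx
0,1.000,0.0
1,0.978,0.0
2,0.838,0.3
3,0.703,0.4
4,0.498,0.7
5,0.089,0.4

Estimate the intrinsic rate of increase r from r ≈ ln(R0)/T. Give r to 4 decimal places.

-0.0273

R0 = Σ lx·mx = 0 + 0 + 0.2514 + 0.2812 + 0.3486 + 0.0356 = 0.9168
Σ x·lx·mx = 2.9188; T = 2.9188/0.9168 = 3.18368…
r ≈ ln(R0)/T = ln(0.9168)/3.18368… = -0.027285… → -0.0273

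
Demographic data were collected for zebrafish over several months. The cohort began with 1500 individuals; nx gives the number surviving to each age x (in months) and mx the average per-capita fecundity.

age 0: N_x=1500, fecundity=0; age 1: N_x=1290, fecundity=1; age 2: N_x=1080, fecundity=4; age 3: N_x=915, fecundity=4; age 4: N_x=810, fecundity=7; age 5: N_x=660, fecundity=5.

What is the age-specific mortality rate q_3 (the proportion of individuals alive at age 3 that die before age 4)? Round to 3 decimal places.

lx = nx/n0 = nx/1500: 1, 0.86, 0.72, 0.61, 0.54, 0.44
q_3 = (l_3 − l_4) / l_3 = (0.61 − 0.54) / 0.61
     = 0.07 / 0.61 = 0.114754… → 0.115

0.115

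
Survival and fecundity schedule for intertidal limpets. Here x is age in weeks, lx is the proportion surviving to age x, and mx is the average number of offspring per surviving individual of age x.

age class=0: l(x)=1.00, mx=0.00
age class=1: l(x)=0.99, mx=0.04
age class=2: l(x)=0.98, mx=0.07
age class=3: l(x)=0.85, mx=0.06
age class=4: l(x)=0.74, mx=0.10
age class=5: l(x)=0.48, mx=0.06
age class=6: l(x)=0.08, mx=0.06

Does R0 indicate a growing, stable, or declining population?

R0 = Σ lx·mx = 0 + 0.0396 + 0.0686 + 0.051 + 0.074 + 0.0288 + 0.0048 = 0.2668
R0 < 1, so the population is declining.

declining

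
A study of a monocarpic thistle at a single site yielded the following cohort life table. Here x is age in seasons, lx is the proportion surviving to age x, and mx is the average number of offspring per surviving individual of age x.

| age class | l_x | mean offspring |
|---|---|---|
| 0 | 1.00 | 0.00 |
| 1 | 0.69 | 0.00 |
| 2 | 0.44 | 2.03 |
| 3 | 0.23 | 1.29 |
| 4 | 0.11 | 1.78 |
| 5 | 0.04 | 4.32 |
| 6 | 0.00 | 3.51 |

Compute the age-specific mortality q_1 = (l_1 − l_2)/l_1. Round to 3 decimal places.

q_1 = (l_1 − l_2) / l_1 = (0.69 − 0.44) / 0.69
     = 0.25 / 0.69 = 0.362319… → 0.362

0.362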